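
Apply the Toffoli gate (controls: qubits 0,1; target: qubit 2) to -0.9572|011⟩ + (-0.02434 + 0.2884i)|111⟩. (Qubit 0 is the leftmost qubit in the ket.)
-0.9572|011⟩ + (-0.02434 + 0.2884i)|110⟩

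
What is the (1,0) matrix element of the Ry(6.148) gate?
0.06754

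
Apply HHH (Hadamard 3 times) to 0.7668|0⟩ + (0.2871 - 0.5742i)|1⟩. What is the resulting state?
(0.7452 - 0.406i)|0⟩ + (0.3392 + 0.406i)|1⟩

H² = I, so H^3 = H: a single Hadamard. With (a, b) = (0.7668, (0.2871 - 0.5742i)), H gives ((a + b)/√2, (a − b)/√2) = ((0.7452 - 0.406i), (0.3392 + 0.406i)).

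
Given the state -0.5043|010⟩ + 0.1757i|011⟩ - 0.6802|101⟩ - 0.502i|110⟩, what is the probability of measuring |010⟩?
0.2543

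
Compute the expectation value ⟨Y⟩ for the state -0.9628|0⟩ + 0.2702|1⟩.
0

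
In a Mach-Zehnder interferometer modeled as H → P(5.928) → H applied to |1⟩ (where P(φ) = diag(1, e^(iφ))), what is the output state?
(0.03121 + 0.1739i)|0⟩ + (0.9688 - 0.1739i)|1⟩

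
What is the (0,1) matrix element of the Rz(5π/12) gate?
0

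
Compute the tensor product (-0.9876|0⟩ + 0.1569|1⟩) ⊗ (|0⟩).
-0.9876|00⟩ + 0.1569|10⟩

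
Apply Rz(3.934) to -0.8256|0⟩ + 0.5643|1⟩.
(0.3186 + 0.7616i)|0⟩ + (-0.2178 + 0.5206i)|1⟩

Rz(3.934) = [[e^(−iθ/2), 0], [0, e^(iθ/2)]] with e^(±iθ/2) = cos(θ/2) ± i·sin(θ/2); θ = 3.934, cos(θ/2) ≈ -0.385919, sin(θ/2) ≈ 0.922533.
With a = amp(|0⟩) = -0.8256 and b = amp(|1⟩) = 0.5643:
new amp(|0⟩) = (-0.385919 - 0.922533i)·a = (0.3186 + 0.7616i)
new amp(|1⟩) = (-0.385919 + 0.922533i)·b = (-0.2178 + 0.5206i)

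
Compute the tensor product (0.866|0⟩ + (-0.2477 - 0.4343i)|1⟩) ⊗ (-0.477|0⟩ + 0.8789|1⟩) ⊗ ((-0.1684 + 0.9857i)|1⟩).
(0.06956 - 0.4072i)|001⟩ + (-0.1282 + 0.7502i)|011⟩ + (-0.2241 + 0.08158i)|101⟩ + (0.4129 - 0.1503i)|111⟩

amp(|b₁b₂…⟩) = product of the factor amplitudes for bits b₁, b₂, …; only kets whose every factor amplitude is nonzero survive.
|001⟩: (0.866)(-0.477)(-0.1684 + 0.9857i) = (0.06956 - 0.4072i)
|011⟩: (0.866)(0.8789)(-0.1684 + 0.9857i) = (-0.1282 + 0.7502i)
|101⟩: (-0.2477 - 0.4343i)(-0.477)(-0.1684 + 0.9857i) = (-0.2241 + 0.08158i)
|111⟩: (-0.2477 - 0.4343i)(0.8789)(-0.1684 + 0.9857i) = (0.4129 - 0.1503i)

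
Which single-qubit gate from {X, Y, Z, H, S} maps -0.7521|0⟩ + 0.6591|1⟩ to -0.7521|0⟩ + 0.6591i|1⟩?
S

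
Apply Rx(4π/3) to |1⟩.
-0.866i|0⟩ - 1/2|1⟩

Rx(4π/3) = [[cos(θ/2), −i·sin(θ/2)], [−i·sin(θ/2), cos(θ/2)]]; θ = 4π/3, cos(θ/2) ≈ -0.5, sin(θ/2) ≈ 0.866025.
With a = amp(|0⟩) = 0 and b = amp(|1⟩) = 1:
new amp(|0⟩) = (-0.5)·a + (-0.866025i)·b = -0.866i
new amp(|1⟩) = (-0.866025i)·a + (-0.5)·b = -1/2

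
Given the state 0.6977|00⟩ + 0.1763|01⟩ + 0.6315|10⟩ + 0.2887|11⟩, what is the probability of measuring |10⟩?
0.3988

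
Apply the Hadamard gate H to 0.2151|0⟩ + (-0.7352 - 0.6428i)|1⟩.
(-0.3678 - 0.4545i)|0⟩ + (0.672 + 0.4545i)|1⟩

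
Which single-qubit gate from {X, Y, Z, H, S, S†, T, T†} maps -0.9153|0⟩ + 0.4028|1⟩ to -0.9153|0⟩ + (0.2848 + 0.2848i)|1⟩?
T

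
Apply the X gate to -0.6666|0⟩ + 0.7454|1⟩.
0.7454|0⟩ - 0.6666|1⟩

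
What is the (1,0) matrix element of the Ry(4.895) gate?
0.6397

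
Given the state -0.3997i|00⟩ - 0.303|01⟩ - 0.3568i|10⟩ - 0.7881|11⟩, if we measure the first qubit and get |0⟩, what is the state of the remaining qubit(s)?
-0.7969i|0⟩ - 0.6041|1⟩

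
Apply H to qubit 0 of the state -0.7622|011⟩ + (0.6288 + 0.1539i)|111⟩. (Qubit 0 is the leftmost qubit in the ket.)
(-0.09433 + 0.1088i)|011⟩ + (-0.9836 - 0.1088i)|111⟩

H on qubit 0 mixes each pair of kets that differ only in qubit 0: amplitudes (a, b) of (|…0…⟩, |…1…⟩) become ((a + b)/√2, (a − b)/√2). Kets absent from the input have amplitude 0.
(|011⟩, |111⟩): (a, b) = (-0.7622, (0.6288 + 0.1539i)) → ((-0.09433 + 0.1088i), (-0.9836 - 0.1088i))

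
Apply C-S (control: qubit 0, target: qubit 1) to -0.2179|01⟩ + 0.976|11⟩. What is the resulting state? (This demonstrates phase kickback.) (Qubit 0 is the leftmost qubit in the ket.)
-0.2179|01⟩ + 0.976i|11⟩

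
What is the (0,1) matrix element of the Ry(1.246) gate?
-0.5835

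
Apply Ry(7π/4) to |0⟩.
-0.9239|0⟩ + 0.3827|1⟩

Ry(7π/4) = [[cos(θ/2), −sin(θ/2)], [sin(θ/2), cos(θ/2)]]; θ = 7π/4, cos(θ/2) ≈ -0.92388, sin(θ/2) ≈ 0.382683.
With a = amp(|0⟩) = 1 and b = amp(|1⟩) = 0:
new amp(|0⟩) = (-0.92388)·a + (-0.382683)·b = -0.9239
new amp(|1⟩) = (0.382683)·a + (-0.92388)·b = 0.3827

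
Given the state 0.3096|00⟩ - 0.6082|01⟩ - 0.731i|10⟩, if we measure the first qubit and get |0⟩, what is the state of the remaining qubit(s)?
0.4536|0⟩ - 0.8912|1⟩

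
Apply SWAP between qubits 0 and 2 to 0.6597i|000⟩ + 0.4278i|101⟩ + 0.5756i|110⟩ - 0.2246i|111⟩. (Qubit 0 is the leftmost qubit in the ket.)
0.6597i|000⟩ + 0.5756i|011⟩ + 0.4278i|101⟩ - 0.2246i|111⟩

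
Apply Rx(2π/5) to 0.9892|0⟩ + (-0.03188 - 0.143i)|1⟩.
(0.7162 + 0.01874i)|0⟩ + (-0.02579 - 0.6971i)|1⟩

Rx(2π/5) = [[cos(θ/2), −i·sin(θ/2)], [−i·sin(θ/2), cos(θ/2)]]; θ = 2π/5, cos(θ/2) ≈ 0.809017, sin(θ/2) ≈ 0.587785.
With a = amp(|0⟩) = 0.9892 and b = amp(|1⟩) = (-0.03188 - 0.143i):
new amp(|0⟩) = (0.809017)·a + (-0.587785i)·b = (0.7162 + 0.01874i)
new amp(|1⟩) = (-0.587785i)·a + (0.809017)·b = (-0.02579 - 0.6971i)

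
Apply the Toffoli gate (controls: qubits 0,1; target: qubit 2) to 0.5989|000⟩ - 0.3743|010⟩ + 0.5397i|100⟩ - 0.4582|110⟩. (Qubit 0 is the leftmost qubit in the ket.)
0.5989|000⟩ - 0.3743|010⟩ + 0.5397i|100⟩ - 0.4582|111⟩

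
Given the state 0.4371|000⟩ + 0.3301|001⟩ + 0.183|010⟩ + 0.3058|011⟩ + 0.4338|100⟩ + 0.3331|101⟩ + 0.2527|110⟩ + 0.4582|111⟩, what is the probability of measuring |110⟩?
0.06386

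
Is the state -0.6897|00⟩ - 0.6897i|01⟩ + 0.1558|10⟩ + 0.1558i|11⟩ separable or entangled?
Separable

Writing the state as a|00⟩ + b|01⟩ + c|10⟩ + d|11⟩, it is a product state iff ad − bc = 0.
Here (a, b, c, d) = (-0.6897, -0.6897i, 0.1558, 0.1558i): ad − bc = (-0.6897)(0.1558i) − (-0.6897i)(0.1558) = 0, so the state is separable.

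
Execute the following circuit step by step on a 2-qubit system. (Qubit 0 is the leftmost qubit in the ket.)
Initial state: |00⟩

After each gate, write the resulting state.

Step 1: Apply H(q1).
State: 1/√2|00⟩ + 1/√2|01⟩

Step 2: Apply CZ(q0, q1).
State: 1/√2|00⟩ + 1/√2|01⟩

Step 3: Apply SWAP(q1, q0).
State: 1/√2|00⟩ + 1/√2|10⟩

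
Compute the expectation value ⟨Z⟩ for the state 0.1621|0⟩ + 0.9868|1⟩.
-0.9475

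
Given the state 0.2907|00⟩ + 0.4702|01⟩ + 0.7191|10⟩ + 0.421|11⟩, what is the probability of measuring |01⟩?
0.2211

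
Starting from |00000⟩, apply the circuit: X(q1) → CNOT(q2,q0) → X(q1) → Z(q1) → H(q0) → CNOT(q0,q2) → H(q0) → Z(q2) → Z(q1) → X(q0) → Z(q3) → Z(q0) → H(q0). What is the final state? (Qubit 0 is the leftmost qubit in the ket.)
1/√2|00100⟩ + 1/√2|10000⟩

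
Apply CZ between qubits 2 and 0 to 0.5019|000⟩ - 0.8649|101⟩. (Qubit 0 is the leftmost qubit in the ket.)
0.5019|000⟩ + 0.8649|101⟩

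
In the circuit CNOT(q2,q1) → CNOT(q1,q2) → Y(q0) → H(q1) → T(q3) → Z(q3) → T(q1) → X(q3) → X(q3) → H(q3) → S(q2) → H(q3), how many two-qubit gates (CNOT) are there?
2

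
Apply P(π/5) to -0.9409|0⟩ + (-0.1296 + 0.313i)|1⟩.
-0.9409|0⟩ + (-0.2888 + 0.177i)|1⟩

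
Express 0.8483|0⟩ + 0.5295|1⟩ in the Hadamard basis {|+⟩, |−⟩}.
0.9743|+⟩ + 0.2254|−⟩

With |ψ⟩ = α|0⟩ + β|1⟩, the Hadamard-basis coefficients are ⟨+|ψ⟩ = (α + β)/√2 and ⟨−|ψ⟩ = (α − β)/√2.
Here α = 0.8483, β = 0.5295: (α + β)/√2 = 0.9743, (α − β)/√2 = 0.2254.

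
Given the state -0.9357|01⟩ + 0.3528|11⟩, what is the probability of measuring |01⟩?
0.8755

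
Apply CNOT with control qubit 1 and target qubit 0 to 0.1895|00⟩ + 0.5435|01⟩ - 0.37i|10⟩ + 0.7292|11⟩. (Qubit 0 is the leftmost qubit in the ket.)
0.1895|00⟩ + 0.7292|01⟩ - 0.37i|10⟩ + 0.5435|11⟩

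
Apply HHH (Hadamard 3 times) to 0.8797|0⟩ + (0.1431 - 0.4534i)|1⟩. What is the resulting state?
(0.7232 - 0.3206i)|0⟩ + (0.5209 + 0.3206i)|1⟩

H² = I, so H^3 = H: a single Hadamard. With (a, b) = (0.8797, (0.1431 - 0.4534i)), H gives ((a + b)/√2, (a − b)/√2) = ((0.7232 - 0.3206i), (0.5209 + 0.3206i)).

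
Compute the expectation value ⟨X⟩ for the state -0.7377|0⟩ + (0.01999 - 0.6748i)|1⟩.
-0.02949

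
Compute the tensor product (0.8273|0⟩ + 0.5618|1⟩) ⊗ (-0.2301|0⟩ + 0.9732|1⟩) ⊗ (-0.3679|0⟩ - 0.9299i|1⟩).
0.07003|000⟩ + 0.177i|001⟩ - 0.2962|010⟩ - 0.7487i|011⟩ + 0.04756|100⟩ + 0.1202i|101⟩ - 0.2011|110⟩ - 0.5084i|111⟩

amp(|b₁b₂…⟩) = product of the factor amplitudes for bits b₁, b₂, …; only kets whose every factor amplitude is nonzero survive.
|000⟩: (0.8273)(-0.2301)(-0.3679) = 0.07003
|001⟩: (0.8273)(-0.2301)(-0.9299i) = 0.177i
|010⟩: (0.8273)(0.9732)(-0.3679) = -0.2962
|011⟩: (0.8273)(0.9732)(-0.9299i) = -0.7487i
|100⟩: (0.5618)(-0.2301)(-0.3679) = 0.04756
|101⟩: (0.5618)(-0.2301)(-0.9299i) = 0.1202i
|110⟩: (0.5618)(0.9732)(-0.3679) = -0.2011
|111⟩: (0.5618)(0.9732)(-0.9299i) = -0.5084i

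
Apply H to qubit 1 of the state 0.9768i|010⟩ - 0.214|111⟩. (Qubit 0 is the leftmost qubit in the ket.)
0.6907i|000⟩ - 0.6907i|010⟩ - 0.1513|101⟩ + 0.1513|111⟩

H on qubit 1 mixes each pair of kets that differ only in qubit 1: amplitudes (a, b) of (|…0…⟩, |…1…⟩) become ((a + b)/√2, (a − b)/√2). Kets absent from the input have amplitude 0.
(|000⟩, |010⟩): (a, b) = (0, 0.9768i) → (0.6907i, -0.6907i)
(|101⟩, |111⟩): (a, b) = (0, -0.214) → (-0.1513, 0.1513)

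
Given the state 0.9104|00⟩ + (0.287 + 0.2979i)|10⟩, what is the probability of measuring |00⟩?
0.8288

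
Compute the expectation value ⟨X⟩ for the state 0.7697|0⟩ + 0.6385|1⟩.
0.9829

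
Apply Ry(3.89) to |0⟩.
-0.3655|0⟩ + 0.9308|1⟩

Ry(3.89) = [[cos(θ/2), −sin(θ/2)], [sin(θ/2), cos(θ/2)]]; θ = 3.89, cos(θ/2) ≈ -0.365531, sin(θ/2) ≈ 0.930799.
With a = amp(|0⟩) = 1 and b = amp(|1⟩) = 0:
new amp(|0⟩) = (-0.365531)·a + (-0.930799)·b = -0.3655
new amp(|1⟩) = (0.930799)·a + (-0.365531)·b = 0.9308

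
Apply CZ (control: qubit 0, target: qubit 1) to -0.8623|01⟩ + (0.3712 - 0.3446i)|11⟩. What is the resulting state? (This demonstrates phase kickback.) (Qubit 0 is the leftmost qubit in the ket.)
-0.8623|01⟩ + (-0.3712 + 0.3446i)|11⟩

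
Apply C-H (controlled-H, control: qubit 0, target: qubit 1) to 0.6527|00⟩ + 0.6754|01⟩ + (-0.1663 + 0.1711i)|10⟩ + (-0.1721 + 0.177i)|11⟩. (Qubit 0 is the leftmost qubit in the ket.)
0.6527|00⟩ + 0.6754|01⟩ + (-0.2393 + 0.2461i)|10⟩ + (0.004101 - 0.004172i)|11⟩

C-H leaves the control-|0⟩ kets |00⟩, |01⟩ unchanged and applies H to qubit 1 on the control-|1⟩ pair (|10⟩, |11⟩).
H = [[1/√2, 1/√2], [1/√2, -1/√2]].
With a = amp(|10⟩) = (-0.1663 + 0.1711i) and b = amp(|11⟩) = (-0.1721 + 0.177i):
new amp(|10⟩) = (1/√2)·a + (1/√2)·b = (-0.2393 + 0.2461i)
new amp(|11⟩) = (1/√2)·a + (-1/√2)·b = (0.004101 - 0.004172i)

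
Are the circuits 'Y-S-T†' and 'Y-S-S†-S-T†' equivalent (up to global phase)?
Yes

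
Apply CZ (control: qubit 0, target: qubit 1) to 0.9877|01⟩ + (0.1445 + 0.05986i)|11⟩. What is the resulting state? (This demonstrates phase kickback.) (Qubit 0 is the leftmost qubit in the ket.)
0.9877|01⟩ + (-0.1445 - 0.05986i)|11⟩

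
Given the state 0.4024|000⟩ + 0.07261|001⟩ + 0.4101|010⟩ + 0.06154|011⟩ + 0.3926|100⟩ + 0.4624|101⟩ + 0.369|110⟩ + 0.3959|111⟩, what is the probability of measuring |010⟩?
0.1682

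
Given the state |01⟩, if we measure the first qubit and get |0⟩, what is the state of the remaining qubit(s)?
|1⟩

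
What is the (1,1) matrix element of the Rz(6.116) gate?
(-0.9965 + 0.0835i)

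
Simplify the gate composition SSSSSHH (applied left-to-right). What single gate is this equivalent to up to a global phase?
S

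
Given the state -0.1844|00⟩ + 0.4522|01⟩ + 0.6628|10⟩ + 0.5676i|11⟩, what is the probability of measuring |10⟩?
0.4393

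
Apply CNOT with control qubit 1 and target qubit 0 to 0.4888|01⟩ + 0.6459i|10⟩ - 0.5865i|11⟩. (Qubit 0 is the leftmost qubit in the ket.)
-0.5865i|01⟩ + 0.6459i|10⟩ + 0.4888|11⟩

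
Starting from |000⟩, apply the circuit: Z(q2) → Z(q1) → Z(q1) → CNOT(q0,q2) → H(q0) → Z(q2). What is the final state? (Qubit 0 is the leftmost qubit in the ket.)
1/√2|000⟩ + 1/√2|100⟩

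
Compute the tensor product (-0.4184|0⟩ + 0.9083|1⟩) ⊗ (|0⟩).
-0.4184|00⟩ + 0.9083|10⟩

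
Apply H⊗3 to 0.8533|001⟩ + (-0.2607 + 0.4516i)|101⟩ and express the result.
(0.2095 + 0.1597i)|000⟩ + (-0.2095 - 0.1597i)|001⟩ + (0.2095 + 0.1597i)|010⟩ + (-0.2095 - 0.1597i)|011⟩ + (0.3939 - 0.1597i)|100⟩ + (-0.3939 + 0.1597i)|101⟩ + (0.3939 - 0.1597i)|110⟩ + (-0.3939 + 0.1597i)|111⟩

H⊗3 gives amp(|y⟩) = (1/2√2) Σ_x (−1)^(x·y) amp(|x⟩), where x·y is the number of positions in which both x and y have a 1.
|000⟩: (0.8533 + (-0.2607 + 0.4516i))/(2√2) = (0.2095 + 0.1597i)
|001⟩: (-0.8533 - (-0.2607 + 0.4516i))/(2√2) = (-0.2095 - 0.1597i)
|010⟩: (0.8533 + (-0.2607 + 0.4516i))/(2√2) = (0.2095 + 0.1597i)
|011⟩: (-0.8533 - (-0.2607 + 0.4516i))/(2√2) = (-0.2095 - 0.1597i)
|100⟩: (0.8533 - (-0.2607 + 0.4516i))/(2√2) = (0.3939 - 0.1597i)
|101⟩: (-0.8533 + (-0.2607 + 0.4516i))/(2√2) = (-0.3939 + 0.1597i)
|110⟩: (0.8533 - (-0.2607 + 0.4516i))/(2√2) = (0.3939 - 0.1597i)
|111⟩: (-0.8533 + (-0.2607 + 0.4516i))/(2√2) = (-0.3939 + 0.1597i)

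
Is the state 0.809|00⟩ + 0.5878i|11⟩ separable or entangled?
Entangled

Writing the state as a|00⟩ + b|01⟩ + c|10⟩ + d|11⟩, it is a product state iff ad − bc = 0.
Here (a, b, c, d) = (0.809, 0, 0, 0.5878i): ad − bc = (0.809)(0.5878i) − (0)(0) = 0.4755i ≠ 0, so the state is entangled.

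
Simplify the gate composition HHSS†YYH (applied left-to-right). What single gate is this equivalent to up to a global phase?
H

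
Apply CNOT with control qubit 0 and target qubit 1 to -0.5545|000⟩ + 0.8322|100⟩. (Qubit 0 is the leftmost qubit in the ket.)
-0.5545|000⟩ + 0.8322|110⟩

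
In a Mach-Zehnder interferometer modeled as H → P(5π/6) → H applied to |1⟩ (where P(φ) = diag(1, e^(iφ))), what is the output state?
(0.933 - 0.25i)|0⟩ + (0.06699 + 0.25i)|1⟩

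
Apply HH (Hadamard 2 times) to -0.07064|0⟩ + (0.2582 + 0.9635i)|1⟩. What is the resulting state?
-0.07064|0⟩ + (0.2582 + 0.9635i)|1⟩

H² = I, so an even number of Hadamards cancels: H^2 = I and the state is unchanged.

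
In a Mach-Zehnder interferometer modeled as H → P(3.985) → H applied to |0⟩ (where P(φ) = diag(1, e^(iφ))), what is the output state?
(0.1675 - 0.3735i)|0⟩ + (0.8325 + 0.3735i)|1⟩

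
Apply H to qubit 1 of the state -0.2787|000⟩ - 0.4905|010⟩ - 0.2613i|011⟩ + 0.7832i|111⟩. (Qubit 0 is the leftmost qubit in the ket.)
-0.5439|000⟩ - 0.1848i|001⟩ + 0.1498|010⟩ + 0.1848i|011⟩ + 0.5538i|101⟩ - 0.5538i|111⟩

H on qubit 1 mixes each pair of kets that differ only in qubit 1: amplitudes (a, b) of (|…0…⟩, |…1…⟩) become ((a + b)/√2, (a − b)/√2). Kets absent from the input have amplitude 0.
(|000⟩, |010⟩): (a, b) = (-0.2787, -0.4905) → (-0.5439, 0.1498)
(|001⟩, |011⟩): (a, b) = (0, -0.2613i) → (-0.1848i, 0.1848i)
(|101⟩, |111⟩): (a, b) = (0, 0.7832i) → (0.5538i, -0.5538i)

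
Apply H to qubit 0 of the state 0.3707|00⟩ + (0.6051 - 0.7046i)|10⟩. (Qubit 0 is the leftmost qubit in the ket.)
(0.69 - 0.4982i)|00⟩ + (-0.1657 + 0.4982i)|10⟩

H on qubit 0 mixes each pair of kets that differ only in qubit 0: amplitudes (a, b) of (|…0…⟩, |…1…⟩) become ((a + b)/√2, (a − b)/√2). Kets absent from the input have amplitude 0.
(|00⟩, |10⟩): (a, b) = (0.3707, (0.6051 - 0.7046i)) → ((0.69 - 0.4982i), (-0.1657 + 0.4982i))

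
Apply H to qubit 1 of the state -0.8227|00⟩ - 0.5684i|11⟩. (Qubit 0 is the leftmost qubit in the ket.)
-0.5817|00⟩ - 0.5817|01⟩ - 0.4019i|10⟩ + 0.4019i|11⟩

H on qubit 1 mixes each pair of kets that differ only in qubit 1: amplitudes (a, b) of (|…0…⟩, |…1…⟩) become ((a + b)/√2, (a − b)/√2). Kets absent from the input have amplitude 0.
(|00⟩, |01⟩): (a, b) = (-0.8227, 0) → (-0.5817, -0.5817)
(|10⟩, |11⟩): (a, b) = (0, -0.5684i) → (-0.4019i, 0.4019i)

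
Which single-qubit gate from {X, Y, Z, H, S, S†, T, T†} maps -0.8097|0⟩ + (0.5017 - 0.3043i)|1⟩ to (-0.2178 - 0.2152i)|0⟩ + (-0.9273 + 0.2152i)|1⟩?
H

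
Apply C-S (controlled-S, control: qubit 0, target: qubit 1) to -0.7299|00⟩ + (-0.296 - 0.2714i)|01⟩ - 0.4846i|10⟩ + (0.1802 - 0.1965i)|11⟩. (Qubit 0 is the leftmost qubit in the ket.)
-0.7299|00⟩ + (-0.296 - 0.2714i)|01⟩ - 0.4846i|10⟩ + (0.1965 + 0.1802i)|11⟩

C-S leaves the control-|0⟩ kets |00⟩, |01⟩ unchanged and applies S to qubit 1 on the control-|1⟩ pair (|10⟩, |11⟩).
S = [[1, 0], [0, i]].
With a = amp(|10⟩) = -0.4846i and b = amp(|11⟩) = (0.1802 - 0.1965i):
new amp(|10⟩) = (1)·a = -0.4846i
new amp(|11⟩) = (i)·b = (0.1965 + 0.1802i)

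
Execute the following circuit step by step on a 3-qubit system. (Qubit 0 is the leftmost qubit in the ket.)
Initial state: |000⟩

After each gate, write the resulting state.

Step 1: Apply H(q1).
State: 1/√2|000⟩ + 1/√2|010⟩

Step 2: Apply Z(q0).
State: 1/√2|000⟩ + 1/√2|010⟩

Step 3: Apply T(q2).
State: 1/√2|000⟩ + 1/√2|010⟩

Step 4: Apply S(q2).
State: 1/√2|000⟩ + 1/√2|010⟩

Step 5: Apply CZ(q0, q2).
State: 1/√2|000⟩ + 1/√2|010⟩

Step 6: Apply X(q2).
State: 1/√2|001⟩ + 1/√2|011⟩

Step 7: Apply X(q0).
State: 1/√2|101⟩ + 1/√2|111⟩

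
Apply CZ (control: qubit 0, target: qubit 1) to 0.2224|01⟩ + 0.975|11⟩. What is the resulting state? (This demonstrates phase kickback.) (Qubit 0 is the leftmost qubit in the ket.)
0.2224|01⟩ - 0.975|11⟩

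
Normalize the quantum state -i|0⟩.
-i|0⟩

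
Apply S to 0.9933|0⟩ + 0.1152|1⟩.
0.9933|0⟩ + 0.1152i|1⟩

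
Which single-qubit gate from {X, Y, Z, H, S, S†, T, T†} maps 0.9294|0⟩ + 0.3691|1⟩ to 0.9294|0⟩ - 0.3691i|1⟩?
S†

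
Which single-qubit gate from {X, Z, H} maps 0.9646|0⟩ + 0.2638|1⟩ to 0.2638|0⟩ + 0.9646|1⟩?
X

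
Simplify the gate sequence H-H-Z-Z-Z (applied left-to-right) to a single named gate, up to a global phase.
Z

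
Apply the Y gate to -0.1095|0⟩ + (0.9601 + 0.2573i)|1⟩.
(0.2573 - 0.9601i)|0⟩ - 0.1095i|1⟩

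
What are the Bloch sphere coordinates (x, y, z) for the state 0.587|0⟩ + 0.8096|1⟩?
(0.9505, 0, -0.3109)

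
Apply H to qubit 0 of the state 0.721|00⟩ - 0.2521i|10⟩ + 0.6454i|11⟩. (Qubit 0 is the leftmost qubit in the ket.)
(0.5098 - 0.1783i)|00⟩ + 0.4564i|01⟩ + (0.5098 + 0.1783i)|10⟩ - 0.4564i|11⟩

H on qubit 0 mixes each pair of kets that differ only in qubit 0: amplitudes (a, b) of (|…0…⟩, |…1…⟩) become ((a + b)/√2, (a − b)/√2). Kets absent from the input have amplitude 0.
(|00⟩, |10⟩): (a, b) = (0.721, -0.2521i) → ((0.5098 - 0.1783i), (0.5098 + 0.1783i))
(|01⟩, |11⟩): (a, b) = (0, 0.6454i) → (0.4564i, -0.4564i)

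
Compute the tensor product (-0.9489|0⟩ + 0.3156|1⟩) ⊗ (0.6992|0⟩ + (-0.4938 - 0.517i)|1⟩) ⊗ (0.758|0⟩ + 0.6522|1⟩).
-0.5029|000⟩ - 0.4327|001⟩ + (0.3552 + 0.3719i)|010⟩ + (0.3056 + 0.32i)|011⟩ + 0.1673|100⟩ + 0.1439|101⟩ + (-0.1181 - 0.1237i)|110⟩ + (-0.1016 - 0.1064i)|111⟩

amp(|b₁b₂…⟩) = product of the factor amplitudes for bits b₁, b₂, …; only kets whose every factor amplitude is nonzero survive.
|000⟩: (-0.9489)(0.6992)(0.758) = -0.5029
|001⟩: (-0.9489)(0.6992)(0.6522) = -0.4327
|010⟩: (-0.9489)(-0.4938 - 0.517i)(0.758) = (0.3552 + 0.3719i)
|011⟩: (-0.9489)(-0.4938 - 0.517i)(0.6522) = (0.3056 + 0.32i)
|100⟩: (0.3156)(0.6992)(0.758) = 0.1673
|101⟩: (0.3156)(0.6992)(0.6522) = 0.1439
|110⟩: (0.3156)(-0.4938 - 0.517i)(0.758) = (-0.1181 - 0.1237i)
|111⟩: (0.3156)(-0.4938 - 0.517i)(0.6522) = (-0.1016 - 0.1064i)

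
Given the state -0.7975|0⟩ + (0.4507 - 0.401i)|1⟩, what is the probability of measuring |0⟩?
0.636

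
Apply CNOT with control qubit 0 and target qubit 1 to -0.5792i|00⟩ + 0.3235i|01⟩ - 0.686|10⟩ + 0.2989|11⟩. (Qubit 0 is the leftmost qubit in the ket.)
-0.5792i|00⟩ + 0.3235i|01⟩ + 0.2989|10⟩ - 0.686|11⟩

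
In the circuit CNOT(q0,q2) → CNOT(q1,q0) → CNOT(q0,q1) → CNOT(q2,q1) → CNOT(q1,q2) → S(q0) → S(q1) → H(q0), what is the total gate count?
8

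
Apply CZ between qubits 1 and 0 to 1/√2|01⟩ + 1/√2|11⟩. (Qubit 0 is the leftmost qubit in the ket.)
1/√2|01⟩ - 1/√2|11⟩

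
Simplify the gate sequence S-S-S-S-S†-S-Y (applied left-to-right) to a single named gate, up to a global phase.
Y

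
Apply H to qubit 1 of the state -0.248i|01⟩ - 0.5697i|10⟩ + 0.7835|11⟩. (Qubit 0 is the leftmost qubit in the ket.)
-0.1754i|00⟩ + 0.1754i|01⟩ + (0.554 - 0.4028i)|10⟩ + (-0.554 - 0.4028i)|11⟩

H on qubit 1 mixes each pair of kets that differ only in qubit 1: amplitudes (a, b) of (|…0…⟩, |…1…⟩) become ((a + b)/√2, (a − b)/√2). Kets absent from the input have amplitude 0.
(|00⟩, |01⟩): (a, b) = (0, -0.248i) → (-0.1754i, 0.1754i)
(|10⟩, |11⟩): (a, b) = (-0.5697i, 0.7835) → ((0.554 - 0.4028i), (-0.554 - 0.4028i))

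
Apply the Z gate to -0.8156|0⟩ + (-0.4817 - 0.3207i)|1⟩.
-0.8156|0⟩ + (0.4817 + 0.3207i)|1⟩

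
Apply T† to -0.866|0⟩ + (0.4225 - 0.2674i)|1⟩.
-0.866|0⟩ + (0.1097 - 0.4878i)|1⟩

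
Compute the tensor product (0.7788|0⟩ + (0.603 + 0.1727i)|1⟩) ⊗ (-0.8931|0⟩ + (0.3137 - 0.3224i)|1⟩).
-0.6955|00⟩ + (0.2443 - 0.2511i)|01⟩ + (-0.5385 - 0.1542i)|10⟩ + (0.2448 - 0.1402i)|11⟩

amp(|b₁b₂…⟩) = product of the factor amplitudes for bits b₁, b₂, …; only kets whose every factor amplitude is nonzero survive.
|00⟩: (0.7788)(-0.8931) = -0.6955
|01⟩: (0.7788)(0.3137 - 0.3224i) = (0.2443 - 0.2511i)
|10⟩: (0.603 + 0.1727i)(-0.8931) = (-0.5385 - 0.1542i)
|11⟩: (0.603 + 0.1727i)(0.3137 - 0.3224i) = (0.2448 - 0.1402i)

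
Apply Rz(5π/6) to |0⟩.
(0.2588 - 0.9659i)|0⟩

Rz(5π/6) = [[e^(−iθ/2), 0], [0, e^(iθ/2)]] with e^(±iθ/2) = cos(θ/2) ± i·sin(θ/2); θ = 5π/6, cos(θ/2) ≈ 0.258819, sin(θ/2) ≈ 0.965926.
With a = amp(|0⟩) = 1 and b = amp(|1⟩) = 0:
new amp(|0⟩) = (0.258819 - 0.965926i)·a = (0.2588 - 0.9659i)
new amp(|1⟩) = (0.258819 + 0.965926i)·b = 0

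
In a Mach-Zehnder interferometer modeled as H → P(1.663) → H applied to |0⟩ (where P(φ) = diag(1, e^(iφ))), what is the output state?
(0.454 + 0.4979i)|0⟩ + (0.546 - 0.4979i)|1⟩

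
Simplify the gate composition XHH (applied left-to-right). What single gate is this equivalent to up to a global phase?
X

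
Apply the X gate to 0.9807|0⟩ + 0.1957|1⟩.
0.1957|0⟩ + 0.9807|1⟩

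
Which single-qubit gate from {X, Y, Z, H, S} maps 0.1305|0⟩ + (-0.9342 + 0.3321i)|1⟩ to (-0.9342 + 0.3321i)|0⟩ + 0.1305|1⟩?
X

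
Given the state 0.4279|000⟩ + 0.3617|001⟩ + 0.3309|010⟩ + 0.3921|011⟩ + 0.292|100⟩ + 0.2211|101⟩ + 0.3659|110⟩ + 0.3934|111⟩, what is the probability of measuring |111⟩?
0.1548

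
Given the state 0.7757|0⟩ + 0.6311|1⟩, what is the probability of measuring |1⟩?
0.3983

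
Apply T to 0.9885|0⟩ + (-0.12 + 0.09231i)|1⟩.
0.9885|0⟩ + (-0.1501 - 0.01958i)|1⟩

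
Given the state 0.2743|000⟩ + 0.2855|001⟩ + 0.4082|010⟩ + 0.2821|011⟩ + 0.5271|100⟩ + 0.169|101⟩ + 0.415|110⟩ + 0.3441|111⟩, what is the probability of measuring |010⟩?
0.1666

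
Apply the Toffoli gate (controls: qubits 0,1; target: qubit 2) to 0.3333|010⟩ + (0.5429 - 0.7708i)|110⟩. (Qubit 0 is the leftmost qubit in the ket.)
0.3333|010⟩ + (0.5429 - 0.7708i)|111⟩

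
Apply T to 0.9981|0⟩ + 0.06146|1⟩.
0.9981|0⟩ + (0.04346 + 0.04346i)|1⟩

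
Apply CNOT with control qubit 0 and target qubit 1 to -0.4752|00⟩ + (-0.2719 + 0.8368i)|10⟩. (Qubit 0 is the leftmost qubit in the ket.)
-0.4752|00⟩ + (-0.2719 + 0.8368i)|11⟩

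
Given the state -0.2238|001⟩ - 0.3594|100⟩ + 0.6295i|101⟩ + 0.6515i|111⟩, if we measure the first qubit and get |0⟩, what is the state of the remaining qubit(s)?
-|01⟩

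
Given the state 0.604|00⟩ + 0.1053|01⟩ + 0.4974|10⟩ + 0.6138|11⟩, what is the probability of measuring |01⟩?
0.01109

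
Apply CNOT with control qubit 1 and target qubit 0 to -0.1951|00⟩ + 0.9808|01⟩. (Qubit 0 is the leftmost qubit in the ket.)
-0.1951|00⟩ + 0.9808|11⟩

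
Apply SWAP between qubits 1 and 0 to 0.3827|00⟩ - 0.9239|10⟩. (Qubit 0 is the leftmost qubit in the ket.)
0.3827|00⟩ - 0.9239|01⟩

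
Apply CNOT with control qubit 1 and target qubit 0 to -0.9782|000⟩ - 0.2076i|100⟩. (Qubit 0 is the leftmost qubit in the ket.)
-0.9782|000⟩ - 0.2076i|100⟩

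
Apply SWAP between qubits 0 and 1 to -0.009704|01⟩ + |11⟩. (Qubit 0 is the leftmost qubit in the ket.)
-0.009704|10⟩ + |11⟩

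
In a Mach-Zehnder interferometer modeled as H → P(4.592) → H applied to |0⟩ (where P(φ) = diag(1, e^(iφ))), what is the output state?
(0.44 - 0.4964i)|0⟩ + (0.56 + 0.4964i)|1⟩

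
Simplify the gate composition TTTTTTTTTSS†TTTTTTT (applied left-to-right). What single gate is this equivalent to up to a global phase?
I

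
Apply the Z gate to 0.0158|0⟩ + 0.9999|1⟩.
0.0158|0⟩ - 0.9999|1⟩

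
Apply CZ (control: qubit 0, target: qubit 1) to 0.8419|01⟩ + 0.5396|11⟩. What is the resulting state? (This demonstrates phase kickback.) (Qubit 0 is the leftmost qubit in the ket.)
0.8419|01⟩ - 0.5396|11⟩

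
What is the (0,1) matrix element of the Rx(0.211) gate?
-0.1053i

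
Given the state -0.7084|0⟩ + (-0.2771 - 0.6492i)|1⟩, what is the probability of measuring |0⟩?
0.5018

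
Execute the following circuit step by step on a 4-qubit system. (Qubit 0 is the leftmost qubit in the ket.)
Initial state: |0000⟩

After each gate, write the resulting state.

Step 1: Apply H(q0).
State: 1/√2|0000⟩ + 1/√2|1000⟩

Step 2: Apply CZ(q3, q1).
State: 1/√2|0000⟩ + 1/√2|1000⟩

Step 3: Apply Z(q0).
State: 1/√2|0000⟩ - 1/√2|1000⟩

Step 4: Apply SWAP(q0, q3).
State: 1/√2|0000⟩ - 1/√2|0001⟩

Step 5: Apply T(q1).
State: 1/√2|0000⟩ - 1/√2|0001⟩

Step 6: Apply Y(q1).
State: (1/√2)i|0100⟩ - (1/√2)i|0101⟩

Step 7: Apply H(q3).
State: i|0101⟩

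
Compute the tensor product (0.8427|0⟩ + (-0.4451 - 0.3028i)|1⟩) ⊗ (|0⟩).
0.8427|00⟩ + (-0.4451 - 0.3028i)|10⟩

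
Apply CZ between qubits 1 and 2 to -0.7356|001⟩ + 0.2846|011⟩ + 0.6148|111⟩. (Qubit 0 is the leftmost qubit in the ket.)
-0.7356|001⟩ - 0.2846|011⟩ - 0.6148|111⟩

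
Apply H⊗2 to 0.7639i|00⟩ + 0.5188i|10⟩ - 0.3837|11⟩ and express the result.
(-0.1919 + 0.6414i)|00⟩ + (0.1919 + 0.6414i)|01⟩ + (0.1919 + 0.1226i)|10⟩ + (-0.1919 + 0.1226i)|11⟩

H⊗2 gives amp(|y⟩) = (1/2) Σ_x (−1)^(x·y) amp(|x⟩), where x·y is the number of positions in which both x and y have a 1.
|00⟩: (0.7639i + 0.5188i - 0.3837)/2 = (-0.1919 + 0.6414i)
|01⟩: (0.7639i + 0.5188i + 0.3837)/2 = (0.1919 + 0.6414i)
|10⟩: (0.7639i - 0.5188i + 0.3837)/2 = (0.1919 + 0.1226i)
|11⟩: (0.7639i - 0.5188i - 0.3837)/2 = (-0.1919 + 0.1226i)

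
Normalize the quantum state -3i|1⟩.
-i|1⟩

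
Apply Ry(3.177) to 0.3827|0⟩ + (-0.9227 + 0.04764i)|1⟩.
(0.9158 - 0.04763i)|0⟩ + (0.399 - 0.0008434i)|1⟩

Ry(3.177) = [[cos(θ/2), −sin(θ/2)], [sin(θ/2), cos(θ/2)]]; θ = 3.177, cos(θ/2) ≈ -0.0177027, sin(θ/2) ≈ 0.999843.
With a = amp(|0⟩) = 0.3827 and b = amp(|1⟩) = (-0.9227 + 0.04764i):
new amp(|0⟩) = (-0.0177027)·a + (-0.999843)·b = (0.9158 - 0.04763i)
new amp(|1⟩) = (0.999843)·a + (-0.0177027)·b = (0.399 - 0.0008434i)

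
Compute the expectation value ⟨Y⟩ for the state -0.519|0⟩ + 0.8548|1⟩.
0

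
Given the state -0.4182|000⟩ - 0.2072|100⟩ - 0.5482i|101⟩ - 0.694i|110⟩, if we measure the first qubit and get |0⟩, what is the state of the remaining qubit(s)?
-|00⟩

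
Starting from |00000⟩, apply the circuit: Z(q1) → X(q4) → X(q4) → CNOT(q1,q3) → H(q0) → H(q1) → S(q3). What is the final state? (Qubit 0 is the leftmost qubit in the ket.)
1/2|00000⟩ + 1/2|01000⟩ + 1/2|10000⟩ + 1/2|11000⟩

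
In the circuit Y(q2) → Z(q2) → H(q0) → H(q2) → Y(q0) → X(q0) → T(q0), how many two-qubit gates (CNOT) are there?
0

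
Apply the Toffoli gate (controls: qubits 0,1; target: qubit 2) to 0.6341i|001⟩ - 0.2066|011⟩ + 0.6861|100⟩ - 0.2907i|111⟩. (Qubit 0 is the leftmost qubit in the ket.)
0.6341i|001⟩ - 0.2066|011⟩ + 0.6861|100⟩ - 0.2907i|110⟩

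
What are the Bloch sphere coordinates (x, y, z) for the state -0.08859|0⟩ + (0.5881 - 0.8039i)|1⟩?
(-0.1042, 0.1424, -0.9843)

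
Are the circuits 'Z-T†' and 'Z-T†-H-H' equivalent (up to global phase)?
Yes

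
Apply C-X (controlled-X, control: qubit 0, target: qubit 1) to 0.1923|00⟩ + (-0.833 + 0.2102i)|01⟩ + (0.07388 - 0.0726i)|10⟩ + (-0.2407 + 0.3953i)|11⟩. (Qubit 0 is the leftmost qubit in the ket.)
0.1923|00⟩ + (-0.833 + 0.2102i)|01⟩ + (-0.2407 + 0.3953i)|10⟩ + (0.07388 - 0.0726i)|11⟩

C-X leaves the control-|0⟩ kets |00⟩, |01⟩ unchanged and applies X to qubit 1 on the control-|1⟩ pair (|10⟩, |11⟩).
X = [[0, 1], [1, 0]].
With a = amp(|10⟩) = (0.07388 - 0.0726i) and b = amp(|11⟩) = (-0.2407 + 0.3953i):
new amp(|10⟩) = (1)·b = (-0.2407 + 0.3953i)
new amp(|11⟩) = (1)·a = (0.07388 - 0.0726i)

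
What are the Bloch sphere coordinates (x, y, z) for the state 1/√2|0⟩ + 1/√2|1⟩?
(1, 0, 0)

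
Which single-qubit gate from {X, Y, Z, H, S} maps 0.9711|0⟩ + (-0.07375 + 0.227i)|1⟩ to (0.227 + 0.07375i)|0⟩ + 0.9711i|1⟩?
Y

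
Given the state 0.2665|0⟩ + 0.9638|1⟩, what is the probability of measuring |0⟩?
0.07102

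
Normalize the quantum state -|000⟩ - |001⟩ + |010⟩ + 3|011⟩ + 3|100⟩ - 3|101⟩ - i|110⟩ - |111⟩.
-0.1768|000⟩ - 0.1768|001⟩ + 0.1768|010⟩ + 0.5303|011⟩ + 0.5303|100⟩ - 0.5303|101⟩ - 0.1768i|110⟩ - 0.1768|111⟩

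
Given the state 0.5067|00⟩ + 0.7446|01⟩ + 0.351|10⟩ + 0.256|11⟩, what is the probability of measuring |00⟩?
0.2567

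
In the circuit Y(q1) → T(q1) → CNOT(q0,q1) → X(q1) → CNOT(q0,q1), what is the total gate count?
5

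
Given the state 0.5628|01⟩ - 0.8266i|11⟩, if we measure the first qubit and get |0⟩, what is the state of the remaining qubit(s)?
|1⟩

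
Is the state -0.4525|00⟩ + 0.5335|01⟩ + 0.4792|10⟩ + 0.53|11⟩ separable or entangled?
Entangled

Writing the state as a|00⟩ + b|01⟩ + c|10⟩ + d|11⟩, it is a product state iff ad − bc = 0.
Here (a, b, c, d) = (-0.4525, 0.5335, 0.4792, 0.53): ad − bc = (-0.4525)(0.53) − (0.5335)(0.4792) = -0.4955 ≠ 0, so the state is entangled.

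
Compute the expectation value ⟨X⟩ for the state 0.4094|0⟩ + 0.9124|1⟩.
0.7471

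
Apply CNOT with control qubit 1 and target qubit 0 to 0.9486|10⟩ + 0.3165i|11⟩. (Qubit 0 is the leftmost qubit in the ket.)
0.3165i|01⟩ + 0.9486|10⟩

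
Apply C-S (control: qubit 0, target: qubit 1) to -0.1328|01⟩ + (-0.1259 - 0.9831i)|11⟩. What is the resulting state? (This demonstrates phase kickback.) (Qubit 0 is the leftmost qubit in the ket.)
-0.1328|01⟩ + (0.9831 - 0.1259i)|11⟩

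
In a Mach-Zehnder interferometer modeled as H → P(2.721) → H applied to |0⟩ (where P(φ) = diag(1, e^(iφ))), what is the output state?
(0.04358 + 0.2042i)|0⟩ + (0.9564 - 0.2042i)|1⟩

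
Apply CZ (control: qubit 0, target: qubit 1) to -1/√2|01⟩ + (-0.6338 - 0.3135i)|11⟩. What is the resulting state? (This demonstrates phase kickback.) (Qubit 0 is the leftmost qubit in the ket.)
-1/√2|01⟩ + (0.6338 + 0.3135i)|11⟩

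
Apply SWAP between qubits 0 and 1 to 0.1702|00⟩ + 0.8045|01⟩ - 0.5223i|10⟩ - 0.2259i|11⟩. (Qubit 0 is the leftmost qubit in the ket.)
0.1702|00⟩ - 0.5223i|01⟩ + 0.8045|10⟩ - 0.2259i|11⟩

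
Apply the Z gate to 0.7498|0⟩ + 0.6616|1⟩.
0.7498|0⟩ - 0.6616|1⟩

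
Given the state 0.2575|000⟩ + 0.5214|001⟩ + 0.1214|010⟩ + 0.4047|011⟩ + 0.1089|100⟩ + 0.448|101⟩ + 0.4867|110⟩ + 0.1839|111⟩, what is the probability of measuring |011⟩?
0.1638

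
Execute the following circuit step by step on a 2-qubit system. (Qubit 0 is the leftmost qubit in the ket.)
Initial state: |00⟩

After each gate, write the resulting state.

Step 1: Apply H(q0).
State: 1/√2|00⟩ + 1/√2|10⟩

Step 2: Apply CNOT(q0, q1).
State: 1/√2|00⟩ + 1/√2|11⟩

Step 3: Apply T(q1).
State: 1/√2|00⟩ + (1/2 + (1/2)i)|11⟩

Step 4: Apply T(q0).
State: 1/√2|00⟩ + (1/√2)i|11⟩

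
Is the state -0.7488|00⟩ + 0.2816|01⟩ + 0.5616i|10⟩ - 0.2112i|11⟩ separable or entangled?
Separable

Writing the state as a|00⟩ + b|01⟩ + c|10⟩ + d|11⟩, it is a product state iff ad − bc = 0.
Here (a, b, c, d) = (-0.7488, 0.2816, 0.5616i, -0.2112i): ad − bc = (-0.7488)(-0.2112i) − (0.2816)(0.5616i) = 0, so the state is separable.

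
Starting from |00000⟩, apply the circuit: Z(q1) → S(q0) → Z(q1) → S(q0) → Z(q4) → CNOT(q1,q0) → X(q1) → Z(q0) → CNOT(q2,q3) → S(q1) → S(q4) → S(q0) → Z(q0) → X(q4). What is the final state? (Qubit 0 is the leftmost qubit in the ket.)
i|01001⟩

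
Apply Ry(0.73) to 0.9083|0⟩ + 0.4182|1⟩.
0.6992|0⟩ + 0.7149|1⟩

Ry(0.73) = [[cos(θ/2), −sin(θ/2)], [sin(θ/2), cos(θ/2)]]; θ = 0.73, cos(θ/2) ≈ 0.934124, sin(θ/2) ≈ 0.356949.
With a = amp(|0⟩) = 0.9083 and b = amp(|1⟩) = 0.4182:
new amp(|0⟩) = (0.934124)·a + (-0.356949)·b = 0.6992
new amp(|1⟩) = (0.356949)·a + (0.934124)·b = 0.7149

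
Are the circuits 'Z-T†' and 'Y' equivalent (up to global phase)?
No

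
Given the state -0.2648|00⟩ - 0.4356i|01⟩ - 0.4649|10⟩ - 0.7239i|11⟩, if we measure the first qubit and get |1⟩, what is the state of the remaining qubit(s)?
-0.5404|0⟩ - 0.8414i|1⟩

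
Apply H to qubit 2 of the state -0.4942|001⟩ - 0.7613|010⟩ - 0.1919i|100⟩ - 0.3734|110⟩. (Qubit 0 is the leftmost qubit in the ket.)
-0.3495|000⟩ + 0.3495|001⟩ - 0.5383|010⟩ - 0.5383|011⟩ - 0.1357i|100⟩ - 0.1357i|101⟩ - 0.264|110⟩ - 0.264|111⟩

H on qubit 2 mixes each pair of kets that differ only in qubit 2: amplitudes (a, b) of (|…0…⟩, |…1…⟩) become ((a + b)/√2, (a − b)/√2). Kets absent from the input have amplitude 0.
(|000⟩, |001⟩): (a, b) = (0, -0.4942) → (-0.3495, 0.3495)
(|010⟩, |011⟩): (a, b) = (-0.7613, 0) → (-0.5383, -0.5383)
(|100⟩, |101⟩): (a, b) = (-0.1919i, 0) → (-0.1357i, -0.1357i)
(|110⟩, |111⟩): (a, b) = (-0.3734, 0) → (-0.264, -0.264)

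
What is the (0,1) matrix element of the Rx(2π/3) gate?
-0.866i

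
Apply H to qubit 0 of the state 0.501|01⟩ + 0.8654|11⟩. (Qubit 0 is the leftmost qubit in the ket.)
0.9662|01⟩ - 0.2577|11⟩

H on qubit 0 mixes each pair of kets that differ only in qubit 0: amplitudes (a, b) of (|…0…⟩, |…1…⟩) become ((a + b)/√2, (a − b)/√2). Kets absent from the input have amplitude 0.
(|01⟩, |11⟩): (a, b) = (0.501, 0.8654) → (0.9662, -0.2577)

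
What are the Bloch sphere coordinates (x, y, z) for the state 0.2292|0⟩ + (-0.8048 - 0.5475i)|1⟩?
(-0.3689, -0.251, -0.8949)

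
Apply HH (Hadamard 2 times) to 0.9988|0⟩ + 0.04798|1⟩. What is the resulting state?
0.9988|0⟩ + 0.04798|1⟩

H² = I, so an even number of Hadamards cancels: H^2 = I and the state is unchanged.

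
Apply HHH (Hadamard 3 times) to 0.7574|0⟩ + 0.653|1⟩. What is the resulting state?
0.9973|0⟩ + 0.07382|1⟩

H² = I, so H^3 = H: a single Hadamard. With (a, b) = (0.7574, 0.653), H gives ((a + b)/√2, (a − b)/√2) = (0.9973, 0.07382).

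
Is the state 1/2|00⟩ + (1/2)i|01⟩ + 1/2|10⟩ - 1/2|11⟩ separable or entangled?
Entangled

Writing the state as a|00⟩ + b|01⟩ + c|10⟩ + d|11⟩, it is a product state iff ad − bc = 0.
Here (a, b, c, d) = (1/2, (1/2)i, 1/2, -1/2): ad − bc = (1/2)(-1/2) − ((1/2)i)(1/2) = (-0.25 - 0.25i) ≠ 0, so the state is entangled.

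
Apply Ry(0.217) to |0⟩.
0.9941|0⟩ + 0.1083|1⟩

Ry(0.217) = [[cos(θ/2), −sin(θ/2)], [sin(θ/2), cos(θ/2)]]; θ = 0.217, cos(θ/2) ≈ 0.99412, sin(θ/2) ≈ 0.108287.
With a = amp(|0⟩) = 1 and b = amp(|1⟩) = 0:
new amp(|0⟩) = (0.99412)·a + (-0.108287)·b = 0.9941
new amp(|1⟩) = (0.108287)·a + (0.99412)·b = 0.1083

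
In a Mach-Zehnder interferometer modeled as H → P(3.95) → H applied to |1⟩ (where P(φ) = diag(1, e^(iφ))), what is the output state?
(0.8453 + 0.3616i)|0⟩ + (0.1547 - 0.3616i)|1⟩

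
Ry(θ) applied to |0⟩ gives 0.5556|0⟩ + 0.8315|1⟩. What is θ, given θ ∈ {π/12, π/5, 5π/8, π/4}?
5π/8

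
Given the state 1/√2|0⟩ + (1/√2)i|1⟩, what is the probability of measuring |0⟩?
1/2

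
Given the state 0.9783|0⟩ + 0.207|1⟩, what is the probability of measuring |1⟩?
0.04285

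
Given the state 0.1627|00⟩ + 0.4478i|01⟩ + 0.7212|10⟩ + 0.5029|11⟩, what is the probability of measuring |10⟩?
0.5201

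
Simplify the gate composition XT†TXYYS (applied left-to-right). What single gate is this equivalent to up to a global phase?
S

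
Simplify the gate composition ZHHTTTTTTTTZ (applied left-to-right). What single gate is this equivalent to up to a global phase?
I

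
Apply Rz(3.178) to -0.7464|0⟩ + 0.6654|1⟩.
(0.01359 + 0.7463i)|0⟩ + (-0.01211 + 0.6653i)|1⟩

Rz(3.178) = [[e^(−iθ/2), 0], [0, e^(iθ/2)]] with e^(±iθ/2) = cos(θ/2) ± i·sin(θ/2); θ = 3.178, cos(θ/2) ≈ -0.0182027, sin(θ/2) ≈ 0.999834.
With a = amp(|0⟩) = -0.7464 and b = amp(|1⟩) = 0.6654:
new amp(|0⟩) = (-0.0182027 - 0.999834i)·a = (0.01359 + 0.7463i)
new amp(|1⟩) = (-0.0182027 + 0.999834i)·b = (-0.01211 + 0.6653i)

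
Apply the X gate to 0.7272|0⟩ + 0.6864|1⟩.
0.6864|0⟩ + 0.7272|1⟩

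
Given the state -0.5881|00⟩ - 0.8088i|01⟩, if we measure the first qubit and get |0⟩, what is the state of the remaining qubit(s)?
-0.5881|0⟩ - 0.8088i|1⟩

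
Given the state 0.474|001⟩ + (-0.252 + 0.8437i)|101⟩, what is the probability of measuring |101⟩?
0.7753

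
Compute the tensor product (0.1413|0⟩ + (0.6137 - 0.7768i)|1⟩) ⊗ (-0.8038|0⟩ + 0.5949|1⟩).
-0.1136|00⟩ + 0.08406|01⟩ + (-0.4933 + 0.6244i)|10⟩ + (0.3651 - 0.4621i)|11⟩

amp(|b₁b₂…⟩) = product of the factor amplitudes for bits b₁, b₂, …; only kets whose every factor amplitude is nonzero survive.
|00⟩: (0.1413)(-0.8038) = -0.1136
|01⟩: (0.1413)(0.5949) = 0.08406
|10⟩: (0.6137 - 0.7768i)(-0.8038) = (-0.4933 + 0.6244i)
|11⟩: (0.6137 - 0.7768i)(0.5949) = (0.3651 - 0.4621i)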